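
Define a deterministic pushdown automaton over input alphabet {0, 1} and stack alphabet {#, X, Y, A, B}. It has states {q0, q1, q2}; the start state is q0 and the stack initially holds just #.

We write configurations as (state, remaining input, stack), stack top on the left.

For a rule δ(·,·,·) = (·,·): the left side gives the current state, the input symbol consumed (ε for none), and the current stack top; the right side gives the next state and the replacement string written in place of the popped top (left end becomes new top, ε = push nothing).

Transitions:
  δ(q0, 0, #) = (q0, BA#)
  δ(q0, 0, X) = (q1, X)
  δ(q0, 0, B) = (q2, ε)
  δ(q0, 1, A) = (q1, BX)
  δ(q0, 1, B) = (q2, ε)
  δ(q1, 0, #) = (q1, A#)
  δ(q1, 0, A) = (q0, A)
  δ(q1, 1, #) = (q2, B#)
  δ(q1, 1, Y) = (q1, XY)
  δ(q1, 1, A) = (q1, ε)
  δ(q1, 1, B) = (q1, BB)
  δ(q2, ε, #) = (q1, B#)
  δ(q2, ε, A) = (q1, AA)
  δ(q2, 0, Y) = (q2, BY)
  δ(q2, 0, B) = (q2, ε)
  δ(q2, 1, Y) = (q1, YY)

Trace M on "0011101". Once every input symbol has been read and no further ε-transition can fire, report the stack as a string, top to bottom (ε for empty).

(q0, 0011101, #) ⊢ (q0, 011101, BA#) ⊢ (q2, 11101, A#) ⊢ (q1, 11101, AA#) ⊢ (q1, 1101, A#) ⊢ (q1, 101, #) ⊢ (q2, 01, B#) ⊢ (q2, 1, #) ⊢ (q1, 1, B#) ⊢ (q1, ε, BB#)
All input consumed in state q1 with stack BB#.

BB#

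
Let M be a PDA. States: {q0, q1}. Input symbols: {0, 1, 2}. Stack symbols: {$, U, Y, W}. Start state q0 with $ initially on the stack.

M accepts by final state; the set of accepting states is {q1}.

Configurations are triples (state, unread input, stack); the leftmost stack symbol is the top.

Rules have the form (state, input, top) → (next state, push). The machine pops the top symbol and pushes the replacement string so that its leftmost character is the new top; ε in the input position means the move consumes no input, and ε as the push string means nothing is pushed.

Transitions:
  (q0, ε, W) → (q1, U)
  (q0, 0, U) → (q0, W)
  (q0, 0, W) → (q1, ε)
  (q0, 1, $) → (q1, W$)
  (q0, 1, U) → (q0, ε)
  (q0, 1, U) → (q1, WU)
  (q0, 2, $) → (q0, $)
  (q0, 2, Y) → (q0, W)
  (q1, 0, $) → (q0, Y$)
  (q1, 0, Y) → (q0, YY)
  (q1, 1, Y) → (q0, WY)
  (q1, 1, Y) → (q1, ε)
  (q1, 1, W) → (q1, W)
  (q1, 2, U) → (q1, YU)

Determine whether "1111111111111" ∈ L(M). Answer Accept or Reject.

One accepting computation: (q0, 1111111111111, $) ⊢ (q1, 111111111111, W$) ⊢ (q1, 11111111111, W$) ⊢ (q1, 1111111111, W$) ⊢ (q1, 111111111, W$) ⊢ (q1, 11111111, W$) ⊢ (q1, 1111111, W$) ⊢ (q1, 111111, W$) ⊢ (q1, 11111, W$) ⊢ (q1, 1111, W$) ⊢ (q1, 111, W$) ⊢ (q1, 11, W$) ⊢ (q1, 1, W$) ⊢ (q1, ε, W$)
All input consumed and state q1 ∈ F.

Accept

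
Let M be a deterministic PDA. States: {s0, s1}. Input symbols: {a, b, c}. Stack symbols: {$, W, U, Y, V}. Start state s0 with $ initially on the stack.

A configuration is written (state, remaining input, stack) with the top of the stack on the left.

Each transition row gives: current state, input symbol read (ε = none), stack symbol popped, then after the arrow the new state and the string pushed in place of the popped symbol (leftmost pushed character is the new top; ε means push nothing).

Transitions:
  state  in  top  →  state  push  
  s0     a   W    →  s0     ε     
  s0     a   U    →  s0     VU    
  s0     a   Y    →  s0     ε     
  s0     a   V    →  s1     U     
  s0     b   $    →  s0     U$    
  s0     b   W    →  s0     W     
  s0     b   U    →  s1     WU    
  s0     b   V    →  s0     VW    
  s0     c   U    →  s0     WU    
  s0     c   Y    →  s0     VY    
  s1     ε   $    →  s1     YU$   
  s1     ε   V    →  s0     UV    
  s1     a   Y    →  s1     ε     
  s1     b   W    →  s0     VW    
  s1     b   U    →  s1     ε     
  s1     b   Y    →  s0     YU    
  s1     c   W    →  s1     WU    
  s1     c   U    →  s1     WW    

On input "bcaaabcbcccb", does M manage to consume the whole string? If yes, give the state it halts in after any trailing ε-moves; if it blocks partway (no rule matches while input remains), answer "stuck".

stuck

(s0, bcaaabcbcccb, $) ⊢ (s0, caaabcbcccb, U$) ⊢ (s0, aaabcbcccb, WU$) ⊢ (s0, aabcbcccb, U$) ⊢ (s0, abcbcccb, VU$) ⊢ (s1, bcbcccb, UU$) ⊢ (s1, cbcccb, U$) ⊢ (s1, bcccb, WW$) ⊢ (s0, cccb, VWW$)
No transition for (s0, c, top V); M blocks with input cccb remaining.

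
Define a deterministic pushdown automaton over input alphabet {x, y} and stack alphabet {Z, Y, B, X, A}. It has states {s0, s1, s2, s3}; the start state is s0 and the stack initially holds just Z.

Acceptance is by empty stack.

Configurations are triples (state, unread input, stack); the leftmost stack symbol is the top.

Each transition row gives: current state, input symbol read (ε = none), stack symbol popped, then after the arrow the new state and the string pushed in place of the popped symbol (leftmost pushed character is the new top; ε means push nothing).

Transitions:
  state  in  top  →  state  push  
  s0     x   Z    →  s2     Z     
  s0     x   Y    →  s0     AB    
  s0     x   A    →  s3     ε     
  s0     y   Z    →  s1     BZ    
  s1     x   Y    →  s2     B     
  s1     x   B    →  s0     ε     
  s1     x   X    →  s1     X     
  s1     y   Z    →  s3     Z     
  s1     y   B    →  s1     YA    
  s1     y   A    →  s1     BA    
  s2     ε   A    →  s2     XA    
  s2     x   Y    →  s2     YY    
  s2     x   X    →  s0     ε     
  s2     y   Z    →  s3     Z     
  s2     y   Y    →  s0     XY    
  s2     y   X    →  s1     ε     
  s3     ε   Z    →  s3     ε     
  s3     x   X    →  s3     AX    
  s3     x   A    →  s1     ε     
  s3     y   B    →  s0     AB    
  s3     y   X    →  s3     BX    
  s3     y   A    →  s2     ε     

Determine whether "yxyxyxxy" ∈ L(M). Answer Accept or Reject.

Accept

(s0, yxyxyxxy, Z) ⊢ (s1, xyxyxxy, BZ) ⊢ (s0, yxyxxy, Z) ⊢ (s1, xyxxy, BZ) ⊢ (s0, yxxy, Z) ⊢ (s1, xxy, BZ) ⊢ (s0, xy, Z) ⊢ (s2, y, Z) ⊢ (s3, ε, Z) ⊢ (s3, ε, ε)
All input consumed and the stack is empty.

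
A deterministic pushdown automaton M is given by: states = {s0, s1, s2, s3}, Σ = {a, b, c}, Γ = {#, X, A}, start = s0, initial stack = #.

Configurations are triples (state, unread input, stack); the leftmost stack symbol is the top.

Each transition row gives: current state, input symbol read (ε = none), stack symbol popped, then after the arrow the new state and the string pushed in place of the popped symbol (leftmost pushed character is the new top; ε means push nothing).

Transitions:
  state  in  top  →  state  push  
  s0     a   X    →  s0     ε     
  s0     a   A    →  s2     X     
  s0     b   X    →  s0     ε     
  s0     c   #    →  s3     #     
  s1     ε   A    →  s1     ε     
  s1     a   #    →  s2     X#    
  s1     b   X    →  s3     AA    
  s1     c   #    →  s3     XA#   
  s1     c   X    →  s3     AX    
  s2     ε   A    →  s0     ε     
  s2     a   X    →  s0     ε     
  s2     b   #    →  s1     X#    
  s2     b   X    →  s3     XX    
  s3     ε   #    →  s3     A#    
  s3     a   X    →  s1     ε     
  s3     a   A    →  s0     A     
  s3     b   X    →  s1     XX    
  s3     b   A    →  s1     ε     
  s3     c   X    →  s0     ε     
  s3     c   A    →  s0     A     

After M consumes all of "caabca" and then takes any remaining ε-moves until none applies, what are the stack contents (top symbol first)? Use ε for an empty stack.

#

(s0, caabca, #)
  read c, top #: go to s3, push # → (s3, aabca, #)
  ε-move, top #: go to s3, push A# → (s3, aabca, A#)
  read a, top A: go to s0, push A → (s0, abca, A#)
  read a, top A: go to s2, push X → (s2, bca, X#)
  read b, top X: go to s3, push XX → (s3, ca, XX#)
  read c, top X: go to s0, push ε → (s0, a, X#)
  read a, top X: go to s0, push ε → (s0, ε, #)
All input consumed in state s0 with stack #.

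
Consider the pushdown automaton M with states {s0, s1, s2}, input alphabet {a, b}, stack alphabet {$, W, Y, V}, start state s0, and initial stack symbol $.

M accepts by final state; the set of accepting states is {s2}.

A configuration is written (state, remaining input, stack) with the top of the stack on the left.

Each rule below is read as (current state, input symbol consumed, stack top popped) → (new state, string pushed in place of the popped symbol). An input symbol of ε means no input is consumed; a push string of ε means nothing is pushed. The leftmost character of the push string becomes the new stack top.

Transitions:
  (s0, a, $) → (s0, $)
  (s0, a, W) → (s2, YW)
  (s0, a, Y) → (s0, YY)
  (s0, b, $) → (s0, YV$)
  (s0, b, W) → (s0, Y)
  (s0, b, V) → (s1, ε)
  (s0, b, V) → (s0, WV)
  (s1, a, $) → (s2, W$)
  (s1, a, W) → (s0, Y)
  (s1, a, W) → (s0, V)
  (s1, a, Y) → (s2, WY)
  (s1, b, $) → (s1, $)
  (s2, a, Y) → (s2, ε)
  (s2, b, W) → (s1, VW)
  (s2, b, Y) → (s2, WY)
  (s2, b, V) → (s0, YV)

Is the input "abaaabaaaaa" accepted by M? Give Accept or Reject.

No computation consumes all input and reaches a final state.

Reject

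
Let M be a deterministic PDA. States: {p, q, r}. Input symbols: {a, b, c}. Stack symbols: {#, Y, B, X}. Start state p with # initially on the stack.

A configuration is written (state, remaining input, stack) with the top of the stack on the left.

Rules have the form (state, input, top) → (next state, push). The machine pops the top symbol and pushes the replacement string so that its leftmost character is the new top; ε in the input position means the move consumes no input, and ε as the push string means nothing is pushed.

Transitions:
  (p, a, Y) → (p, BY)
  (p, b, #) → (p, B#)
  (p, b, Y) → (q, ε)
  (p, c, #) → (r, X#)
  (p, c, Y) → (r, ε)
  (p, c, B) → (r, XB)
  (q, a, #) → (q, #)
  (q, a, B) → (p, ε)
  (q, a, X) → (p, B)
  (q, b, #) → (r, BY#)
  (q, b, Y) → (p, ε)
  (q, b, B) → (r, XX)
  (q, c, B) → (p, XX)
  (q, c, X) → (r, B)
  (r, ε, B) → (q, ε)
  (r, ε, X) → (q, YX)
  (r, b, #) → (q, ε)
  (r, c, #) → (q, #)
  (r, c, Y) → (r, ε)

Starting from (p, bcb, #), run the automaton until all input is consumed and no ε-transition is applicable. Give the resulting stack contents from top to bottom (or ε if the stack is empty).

(p, bcb, #)
  read b, top #: go to p, push B# → (p, cb, B#)
  read c, top B: go to r, push XB → (r, b, XB#)
  ε-move, top X: go to q, push YX → (q, b, YXB#)
  read b, top Y: go to p, push ε → (p, ε, XB#)
All input consumed in state p with stack XB#.

XB#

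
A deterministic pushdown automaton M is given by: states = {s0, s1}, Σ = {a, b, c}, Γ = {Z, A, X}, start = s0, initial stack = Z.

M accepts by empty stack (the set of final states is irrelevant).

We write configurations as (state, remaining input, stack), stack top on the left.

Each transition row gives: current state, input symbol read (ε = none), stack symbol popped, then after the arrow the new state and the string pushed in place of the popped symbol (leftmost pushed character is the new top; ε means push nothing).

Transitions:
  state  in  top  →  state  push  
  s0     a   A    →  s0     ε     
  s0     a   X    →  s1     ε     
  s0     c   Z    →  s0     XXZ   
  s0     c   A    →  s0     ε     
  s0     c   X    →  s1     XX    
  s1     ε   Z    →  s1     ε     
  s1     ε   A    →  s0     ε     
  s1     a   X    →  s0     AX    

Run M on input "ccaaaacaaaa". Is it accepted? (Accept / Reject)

(s0, ccaaaacaaaa, Z)
  read c, top Z: go to s0, push XXZ → (s0, caaaacaaaa, XXZ)
  read c, top X: go to s1, push XX → (s1, aaaacaaaa, XXXZ)
  read a, top X: go to s0, push AX → (s0, aaacaaaa, AXXXZ)
  read a, top A: go to s0, push ε → (s0, aacaaaa, XXXZ)
  read a, top X: go to s1, push ε → (s1, acaaaa, XXZ)
  read a, top X: go to s0, push AX → (s0, caaaa, AXXZ)
  read c, top A: go to s0, push ε → (s0, aaaa, XXZ)
  read a, top X: go to s1, push ε → (s1, aaa, XZ)
  read a, top X: go to s0, push AX → (s0, aa, AXZ)
  read a, top A: go to s0, push ε → (s0, a, XZ)
  read a, top X: go to s1, push ε → (s1, ε, Z)
  ε-move, top Z: go to s1, push ε → (s1, ε, ε)
All input consumed and the stack is empty.

Accept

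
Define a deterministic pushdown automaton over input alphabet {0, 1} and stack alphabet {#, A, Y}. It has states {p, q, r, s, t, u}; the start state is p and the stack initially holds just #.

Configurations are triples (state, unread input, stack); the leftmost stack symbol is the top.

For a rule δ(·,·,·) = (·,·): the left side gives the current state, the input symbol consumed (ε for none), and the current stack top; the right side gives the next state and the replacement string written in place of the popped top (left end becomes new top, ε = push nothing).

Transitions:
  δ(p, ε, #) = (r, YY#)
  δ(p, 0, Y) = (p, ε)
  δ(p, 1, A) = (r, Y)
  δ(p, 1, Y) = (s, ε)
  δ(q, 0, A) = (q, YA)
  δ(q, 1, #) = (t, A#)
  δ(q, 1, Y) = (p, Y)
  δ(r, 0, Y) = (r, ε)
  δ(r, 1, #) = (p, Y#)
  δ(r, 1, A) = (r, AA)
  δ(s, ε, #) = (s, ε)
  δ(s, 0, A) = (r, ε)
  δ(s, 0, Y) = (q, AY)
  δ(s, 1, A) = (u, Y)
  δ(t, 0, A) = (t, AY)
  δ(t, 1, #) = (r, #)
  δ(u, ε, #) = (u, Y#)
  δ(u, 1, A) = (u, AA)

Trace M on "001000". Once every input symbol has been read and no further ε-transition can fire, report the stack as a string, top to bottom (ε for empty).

#

(p, 001000, #)
  ε-move, top #: go to r, push YY# → (r, 001000, YY#)
  read 0, top Y: go to r, push ε → (r, 01000, Y#)
  read 0, top Y: go to r, push ε → (r, 1000, #)
  read 1, top #: go to p, push Y# → (p, 000, Y#)
  read 0, top Y: go to p, push ε → (p, 00, #)
  ε-move, top #: go to r, push YY# → (r, 00, YY#)
  read 0, top Y: go to r, push ε → (r, 0, Y#)
  read 0, top Y: go to r, push ε → (r, ε, #)
All input consumed in state r with stack #.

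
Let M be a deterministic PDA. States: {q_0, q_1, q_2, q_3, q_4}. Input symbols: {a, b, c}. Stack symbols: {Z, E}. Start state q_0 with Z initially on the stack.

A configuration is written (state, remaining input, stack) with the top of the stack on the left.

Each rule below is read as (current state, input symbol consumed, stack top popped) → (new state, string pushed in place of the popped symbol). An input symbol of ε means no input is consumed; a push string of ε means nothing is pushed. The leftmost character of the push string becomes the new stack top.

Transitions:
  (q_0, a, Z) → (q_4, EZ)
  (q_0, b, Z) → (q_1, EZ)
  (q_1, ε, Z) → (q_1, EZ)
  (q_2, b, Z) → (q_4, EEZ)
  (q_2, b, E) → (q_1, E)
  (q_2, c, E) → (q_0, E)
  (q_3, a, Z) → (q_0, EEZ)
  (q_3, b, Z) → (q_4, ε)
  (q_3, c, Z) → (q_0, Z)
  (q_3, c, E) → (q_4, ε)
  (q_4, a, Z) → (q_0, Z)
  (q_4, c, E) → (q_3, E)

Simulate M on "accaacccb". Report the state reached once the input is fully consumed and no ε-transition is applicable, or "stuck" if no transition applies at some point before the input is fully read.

(q_0, accaacccb, Z)
  read a, top Z: go to q_4, push EZ → (q_4, ccaacccb, EZ)
  read c, top E: go to q_3, push E → (q_3, caacccb, EZ)
  read c, top E: go to q_4, push ε → (q_4, aacccb, Z)
  read a, top Z: go to q_0, push Z → (q_0, acccb, Z)
  read a, top Z: go to q_4, push EZ → (q_4, cccb, EZ)
  read c, top E: go to q_3, push E → (q_3, ccb, EZ)
  read c, top E: go to q_4, push ε → (q_4, cb, Z)
No transition for (q_4, c, top Z); M blocks with input cb remaining.

stuck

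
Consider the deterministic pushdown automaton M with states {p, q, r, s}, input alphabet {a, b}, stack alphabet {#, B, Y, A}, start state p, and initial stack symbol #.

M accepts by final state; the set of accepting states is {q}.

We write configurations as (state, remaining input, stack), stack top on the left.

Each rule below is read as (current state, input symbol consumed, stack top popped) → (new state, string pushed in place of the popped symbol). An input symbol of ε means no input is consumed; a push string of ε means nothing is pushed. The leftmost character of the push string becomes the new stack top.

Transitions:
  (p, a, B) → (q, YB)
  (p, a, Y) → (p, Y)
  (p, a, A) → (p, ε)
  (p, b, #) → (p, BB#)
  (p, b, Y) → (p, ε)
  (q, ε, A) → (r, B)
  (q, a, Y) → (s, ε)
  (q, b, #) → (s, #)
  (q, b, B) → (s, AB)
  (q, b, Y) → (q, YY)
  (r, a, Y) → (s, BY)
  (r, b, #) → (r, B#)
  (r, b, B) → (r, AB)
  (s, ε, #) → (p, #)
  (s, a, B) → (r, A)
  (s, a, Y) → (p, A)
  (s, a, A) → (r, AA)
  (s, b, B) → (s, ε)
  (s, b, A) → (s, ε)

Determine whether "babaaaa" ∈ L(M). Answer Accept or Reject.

(p, babaaaa, #)
  read b, top #: go to p, push BB# → (p, abaaaa, BB#)
  read a, top B: go to q, push YB → (q, baaaa, YBB#)
  read b, top Y: go to q, push YY → (q, aaaa, YYBB#)
  read a, top Y: go to s, push ε → (s, aaa, YBB#)
  read a, top Y: go to p, push A → (p, aa, ABB#)
  read a, top A: go to p, push ε → (p, a, BB#)
  read a, top B: go to q, push YB → (q, ε, YBB#)
All input consumed; state q ∈ F.

Accept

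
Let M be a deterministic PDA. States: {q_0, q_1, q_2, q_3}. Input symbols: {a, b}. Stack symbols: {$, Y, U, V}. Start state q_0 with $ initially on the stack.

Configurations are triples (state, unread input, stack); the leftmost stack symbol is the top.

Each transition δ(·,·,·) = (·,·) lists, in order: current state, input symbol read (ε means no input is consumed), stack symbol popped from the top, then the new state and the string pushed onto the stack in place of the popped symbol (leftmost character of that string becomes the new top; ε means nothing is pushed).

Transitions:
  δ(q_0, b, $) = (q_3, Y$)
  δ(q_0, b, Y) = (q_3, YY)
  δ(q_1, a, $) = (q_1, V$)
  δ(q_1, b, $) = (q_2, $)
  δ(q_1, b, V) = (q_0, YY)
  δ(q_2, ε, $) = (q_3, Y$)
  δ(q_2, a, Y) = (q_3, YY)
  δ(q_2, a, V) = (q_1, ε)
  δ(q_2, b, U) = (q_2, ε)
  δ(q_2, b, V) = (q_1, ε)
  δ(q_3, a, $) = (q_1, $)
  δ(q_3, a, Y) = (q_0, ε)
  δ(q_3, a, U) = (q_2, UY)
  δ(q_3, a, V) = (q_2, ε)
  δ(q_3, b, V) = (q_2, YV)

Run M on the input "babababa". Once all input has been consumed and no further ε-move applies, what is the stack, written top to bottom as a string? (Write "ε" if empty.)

$

(q_0, babababa, $) ⊢ (q_3, abababa, Y$) ⊢ (q_0, bababa, $) ⊢ (q_3, ababa, Y$) ⊢ (q_0, baba, $) ⊢ (q_3, aba, Y$) ⊢ (q_0, ba, $) ⊢ (q_3, a, Y$) ⊢ (q_0, ε, $)
All input consumed in state q_0 with stack $.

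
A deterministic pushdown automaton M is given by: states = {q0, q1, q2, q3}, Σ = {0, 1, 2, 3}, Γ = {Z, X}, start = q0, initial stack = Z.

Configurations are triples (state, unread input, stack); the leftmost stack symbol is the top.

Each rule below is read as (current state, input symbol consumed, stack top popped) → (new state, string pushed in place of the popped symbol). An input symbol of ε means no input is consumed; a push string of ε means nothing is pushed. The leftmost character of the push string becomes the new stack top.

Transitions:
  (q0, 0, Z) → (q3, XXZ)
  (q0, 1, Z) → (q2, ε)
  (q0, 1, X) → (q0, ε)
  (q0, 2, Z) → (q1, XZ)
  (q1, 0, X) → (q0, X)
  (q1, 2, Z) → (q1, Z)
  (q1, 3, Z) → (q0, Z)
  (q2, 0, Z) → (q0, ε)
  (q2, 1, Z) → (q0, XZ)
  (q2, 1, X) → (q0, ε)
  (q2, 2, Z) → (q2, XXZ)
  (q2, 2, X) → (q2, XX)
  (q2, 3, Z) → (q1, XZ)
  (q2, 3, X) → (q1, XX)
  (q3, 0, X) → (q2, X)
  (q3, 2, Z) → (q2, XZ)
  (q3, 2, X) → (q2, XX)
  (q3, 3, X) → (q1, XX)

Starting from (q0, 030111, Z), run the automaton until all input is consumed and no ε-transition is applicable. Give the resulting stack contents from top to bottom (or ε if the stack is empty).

(q0, 030111, Z)
  read 0, top Z: go to q3, push XXZ → (q3, 30111, XXZ)
  read 3, top X: go to q1, push XX → (q1, 0111, XXXZ)
  read 0, top X: go to q0, push X → (q0, 111, XXXZ)
  read 1, top X: go to q0, push ε → (q0, 11, XXZ)
  read 1, top X: go to q0, push ε → (q0, 1, XZ)
  read 1, top X: go to q0, push ε → (q0, ε, Z)
All input consumed in state q0 with stack Z.

Z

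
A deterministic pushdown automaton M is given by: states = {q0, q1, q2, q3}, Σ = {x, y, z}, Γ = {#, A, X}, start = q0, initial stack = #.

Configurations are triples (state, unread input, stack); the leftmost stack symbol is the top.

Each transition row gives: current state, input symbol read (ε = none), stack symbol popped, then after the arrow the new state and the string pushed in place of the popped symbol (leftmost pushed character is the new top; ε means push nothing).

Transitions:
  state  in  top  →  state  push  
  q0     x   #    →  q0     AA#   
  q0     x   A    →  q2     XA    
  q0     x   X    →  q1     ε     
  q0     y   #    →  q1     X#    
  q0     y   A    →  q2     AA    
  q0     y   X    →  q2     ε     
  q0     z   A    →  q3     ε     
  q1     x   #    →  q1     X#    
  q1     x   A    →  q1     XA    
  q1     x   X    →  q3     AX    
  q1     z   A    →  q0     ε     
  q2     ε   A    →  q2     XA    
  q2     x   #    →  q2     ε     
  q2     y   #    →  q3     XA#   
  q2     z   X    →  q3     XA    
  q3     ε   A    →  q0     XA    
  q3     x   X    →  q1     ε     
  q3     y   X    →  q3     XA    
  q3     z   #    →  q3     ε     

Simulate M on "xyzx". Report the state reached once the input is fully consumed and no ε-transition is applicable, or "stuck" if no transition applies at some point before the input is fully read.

q1

(q0, xyzx, #)
  read x, top #: go to q0, push AA# → (q0, yzx, AA#)
  read y, top A: go to q2, push AA → (q2, zx, AAA#)
  ε-move, top A: go to q2, push XA → (q2, zx, XAAA#)
  read z, top X: go to q3, push XA → (q3, x, XAAAA#)
  read x, top X: go to q1, push ε → (q1, ε, AAAA#)
All input consumed; M is in state q1.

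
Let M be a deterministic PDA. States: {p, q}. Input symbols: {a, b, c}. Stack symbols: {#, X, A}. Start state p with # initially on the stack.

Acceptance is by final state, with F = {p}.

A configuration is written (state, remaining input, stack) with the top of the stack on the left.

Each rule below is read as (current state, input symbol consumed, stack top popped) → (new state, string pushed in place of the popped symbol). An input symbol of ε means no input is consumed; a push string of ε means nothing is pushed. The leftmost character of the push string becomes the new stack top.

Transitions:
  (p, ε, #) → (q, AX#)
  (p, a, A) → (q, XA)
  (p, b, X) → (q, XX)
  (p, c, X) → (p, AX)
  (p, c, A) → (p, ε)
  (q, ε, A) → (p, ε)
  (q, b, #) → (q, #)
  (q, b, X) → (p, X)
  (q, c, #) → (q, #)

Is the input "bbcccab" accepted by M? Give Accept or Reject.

Accept

(p, bbcccab, #)
  ε-move, top #: go to q, push AX# → (q, bbcccab, AX#)
  ε-move, top A: go to p, push ε → (p, bbcccab, X#)
  read b, top X: go to q, push XX → (q, bcccab, XX#)
  read b, top X: go to p, push X → (p, cccab, XX#)
  read c, top X: go to p, push AX → (p, ccab, AXX#)
  read c, top A: go to p, push ε → (p, cab, XX#)
  read c, top X: go to p, push AX → (p, ab, AXX#)
  read a, top A: go to q, push XA → (q, b, XAXX#)
  read b, top X: go to p, push X → (p, ε, XAXX#)
All input consumed; state p ∈ F.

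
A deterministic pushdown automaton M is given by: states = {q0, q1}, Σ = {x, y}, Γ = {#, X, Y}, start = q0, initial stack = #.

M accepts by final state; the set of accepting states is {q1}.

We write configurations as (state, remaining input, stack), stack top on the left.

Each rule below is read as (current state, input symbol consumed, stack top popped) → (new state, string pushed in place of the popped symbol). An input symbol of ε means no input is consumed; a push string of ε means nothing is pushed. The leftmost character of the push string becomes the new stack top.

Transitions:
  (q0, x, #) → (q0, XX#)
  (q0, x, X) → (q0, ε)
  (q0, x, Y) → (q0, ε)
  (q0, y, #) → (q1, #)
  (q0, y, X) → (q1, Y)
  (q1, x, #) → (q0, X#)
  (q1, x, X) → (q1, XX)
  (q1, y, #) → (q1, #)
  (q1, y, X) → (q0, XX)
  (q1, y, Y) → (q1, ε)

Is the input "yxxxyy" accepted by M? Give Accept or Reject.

(q0, yxxxyy, #)
  read y, top #: go to q1, push # → (q1, xxxyy, #)
  read x, top #: go to q0, push X# → (q0, xxyy, X#)
  read x, top X: go to q0, push ε → (q0, xyy, #)
  read x, top #: go to q0, push XX# → (q0, yy, XX#)
  read y, top X: go to q1, push Y → (q1, y, YX#)
  read y, top Y: go to q1, push ε → (q1, ε, X#)
All input consumed; state q1 ∈ F.

Accept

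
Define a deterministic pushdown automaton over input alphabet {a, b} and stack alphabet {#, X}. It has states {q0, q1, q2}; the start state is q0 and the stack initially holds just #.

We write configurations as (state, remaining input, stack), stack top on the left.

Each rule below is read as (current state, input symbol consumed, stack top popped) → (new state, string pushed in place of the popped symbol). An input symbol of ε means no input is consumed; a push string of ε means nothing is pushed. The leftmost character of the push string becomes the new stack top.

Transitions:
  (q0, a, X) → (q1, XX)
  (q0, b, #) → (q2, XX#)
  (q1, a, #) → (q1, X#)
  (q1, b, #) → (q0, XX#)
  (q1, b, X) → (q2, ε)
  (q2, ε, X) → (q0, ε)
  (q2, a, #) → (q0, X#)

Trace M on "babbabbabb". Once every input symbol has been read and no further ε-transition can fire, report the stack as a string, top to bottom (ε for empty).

X#

(q0, babbabbabb, #)
  read b, top #: go to q2, push XX# → (q2, abbabbabb, XX#)
  ε-move, top X: go to q0, push ε → (q0, abbabbabb, X#)
  read a, top X: go to q1, push XX → (q1, bbabbabb, XX#)
  read b, top X: go to q2, push ε → (q2, babbabb, X#)
  ε-move, top X: go to q0, push ε → (q0, babbabb, #)
  read b, top #: go to q2, push XX# → (q2, abbabb, XX#)
  ε-move, top X: go to q0, push ε → (q0, abbabb, X#)
  read a, top X: go to q1, push XX → (q1, bbabb, XX#)
  read b, top X: go to q2, push ε → (q2, babb, X#)
  ε-move, top X: go to q0, push ε → (q0, babb, #)
  read b, top #: go to q2, push XX# → (q2, abb, XX#)
  ε-move, top X: go to q0, push ε → (q0, abb, X#)
  read a, top X: go to q1, push XX → (q1, bb, XX#)
  read b, top X: go to q2, push ε → (q2, b, X#)
  ε-move, top X: go to q0, push ε → (q0, b, #)
  read b, top #: go to q2, push XX# → (q2, ε, XX#)
  ε-move, top X: go to q0, push ε → (q0, ε, X#)
All input consumed in state q0 with stack X#.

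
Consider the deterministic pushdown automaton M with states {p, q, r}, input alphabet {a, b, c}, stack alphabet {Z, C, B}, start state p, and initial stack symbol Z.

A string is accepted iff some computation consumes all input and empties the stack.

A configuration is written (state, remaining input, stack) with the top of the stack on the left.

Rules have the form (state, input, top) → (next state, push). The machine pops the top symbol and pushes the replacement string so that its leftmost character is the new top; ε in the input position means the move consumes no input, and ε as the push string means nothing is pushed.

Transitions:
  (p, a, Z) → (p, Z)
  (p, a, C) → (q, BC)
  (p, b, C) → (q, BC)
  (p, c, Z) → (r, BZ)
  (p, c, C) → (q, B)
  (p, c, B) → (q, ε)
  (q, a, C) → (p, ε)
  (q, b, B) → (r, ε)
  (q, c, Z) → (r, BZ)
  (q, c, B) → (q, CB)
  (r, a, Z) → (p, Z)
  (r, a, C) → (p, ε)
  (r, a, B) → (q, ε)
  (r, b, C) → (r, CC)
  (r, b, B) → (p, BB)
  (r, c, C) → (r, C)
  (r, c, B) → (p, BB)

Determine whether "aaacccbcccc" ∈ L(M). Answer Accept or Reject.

Reject

(p, aaacccbcccc, Z) ⊢ (p, aacccbcccc, Z) ⊢ (p, acccbcccc, Z) ⊢ (p, cccbcccc, Z) ⊢ (r, ccbcccc, BZ) ⊢ (p, cbcccc, BBZ) ⊢ (q, bcccc, BZ) ⊢ (r, cccc, Z)
No transition applies at (r, cccc, Z); input not fully consumed.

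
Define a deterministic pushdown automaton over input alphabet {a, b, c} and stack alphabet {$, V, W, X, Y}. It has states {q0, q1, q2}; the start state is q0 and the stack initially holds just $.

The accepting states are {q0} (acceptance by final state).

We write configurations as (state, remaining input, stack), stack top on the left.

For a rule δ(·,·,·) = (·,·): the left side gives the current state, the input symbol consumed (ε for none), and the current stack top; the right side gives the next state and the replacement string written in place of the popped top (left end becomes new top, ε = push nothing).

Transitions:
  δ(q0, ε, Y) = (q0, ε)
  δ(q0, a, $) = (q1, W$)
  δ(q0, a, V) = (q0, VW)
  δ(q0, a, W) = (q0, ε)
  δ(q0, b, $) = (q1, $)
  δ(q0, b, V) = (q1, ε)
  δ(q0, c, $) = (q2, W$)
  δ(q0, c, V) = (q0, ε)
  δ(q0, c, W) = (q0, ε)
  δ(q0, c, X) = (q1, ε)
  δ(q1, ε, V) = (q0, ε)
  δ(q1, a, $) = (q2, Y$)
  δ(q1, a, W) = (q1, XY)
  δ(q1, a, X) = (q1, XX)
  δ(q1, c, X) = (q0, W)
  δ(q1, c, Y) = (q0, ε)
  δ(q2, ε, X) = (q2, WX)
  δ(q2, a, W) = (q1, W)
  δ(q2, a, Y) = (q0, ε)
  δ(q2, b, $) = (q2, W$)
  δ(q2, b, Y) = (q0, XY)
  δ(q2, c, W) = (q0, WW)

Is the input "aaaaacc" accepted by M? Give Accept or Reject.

Accept

(q0, aaaaacc, $)
  read a, top $: go to q1, push W$ → (q1, aaaacc, W$)
  read a, top W: go to q1, push XY → (q1, aaacc, XY$)
  read a, top X: go to q1, push XX → (q1, aacc, XXY$)
  read a, top X: go to q1, push XX → (q1, acc, XXXY$)
  read a, top X: go to q1, push XX → (q1, cc, XXXXY$)
  read c, top X: go to q0, push W → (q0, c, WXXXY$)
  read c, top W: go to q0, push ε → (q0, ε, XXXY$)
All input consumed; state q0 ∈ F.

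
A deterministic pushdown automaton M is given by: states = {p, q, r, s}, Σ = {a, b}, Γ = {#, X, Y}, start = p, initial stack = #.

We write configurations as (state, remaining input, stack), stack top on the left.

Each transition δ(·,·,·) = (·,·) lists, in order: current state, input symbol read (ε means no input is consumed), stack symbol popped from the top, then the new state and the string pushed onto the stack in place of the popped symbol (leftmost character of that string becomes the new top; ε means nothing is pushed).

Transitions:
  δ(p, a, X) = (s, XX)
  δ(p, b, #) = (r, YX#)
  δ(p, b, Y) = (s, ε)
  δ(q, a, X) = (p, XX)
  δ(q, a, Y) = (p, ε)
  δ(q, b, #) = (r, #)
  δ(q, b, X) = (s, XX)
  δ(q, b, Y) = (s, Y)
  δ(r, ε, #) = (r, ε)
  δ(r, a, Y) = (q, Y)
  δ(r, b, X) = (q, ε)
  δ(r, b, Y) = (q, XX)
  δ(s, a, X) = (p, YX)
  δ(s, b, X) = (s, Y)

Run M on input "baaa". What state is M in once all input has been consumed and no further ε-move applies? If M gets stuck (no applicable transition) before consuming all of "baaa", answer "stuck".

s

(p, baaa, #)
  read b, top #: go to r, push YX# → (r, aaa, YX#)
  read a, top Y: go to q, push Y → (q, aa, YX#)
  read a, top Y: go to p, push ε → (p, a, X#)
  read a, top X: go to s, push XX → (s, ε, XX#)
All input consumed; M is in state s.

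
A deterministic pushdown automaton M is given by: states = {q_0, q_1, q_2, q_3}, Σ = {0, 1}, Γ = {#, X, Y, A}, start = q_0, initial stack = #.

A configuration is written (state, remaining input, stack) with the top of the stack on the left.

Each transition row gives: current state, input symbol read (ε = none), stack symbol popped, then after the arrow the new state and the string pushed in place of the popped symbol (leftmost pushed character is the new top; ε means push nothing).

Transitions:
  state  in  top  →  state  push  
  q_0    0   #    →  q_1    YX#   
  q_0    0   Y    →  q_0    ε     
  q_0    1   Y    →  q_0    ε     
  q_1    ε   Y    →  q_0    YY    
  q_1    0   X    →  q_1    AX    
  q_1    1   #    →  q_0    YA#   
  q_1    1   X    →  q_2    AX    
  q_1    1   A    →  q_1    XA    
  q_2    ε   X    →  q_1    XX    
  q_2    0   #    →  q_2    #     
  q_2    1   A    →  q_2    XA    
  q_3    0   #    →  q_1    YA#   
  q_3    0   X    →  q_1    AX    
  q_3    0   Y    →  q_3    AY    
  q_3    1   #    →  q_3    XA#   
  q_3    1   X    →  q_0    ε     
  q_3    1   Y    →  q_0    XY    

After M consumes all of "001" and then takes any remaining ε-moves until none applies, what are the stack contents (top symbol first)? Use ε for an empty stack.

X#

(q_0, 001, #)
  read 0, top #: go to q_1, push YX# → (q_1, 01, YX#)
  ε-move, top Y: go to q_0, push YY → (q_0, 01, YYX#)
  read 0, top Y: go to q_0, push ε → (q_0, 1, YX#)
  read 1, top Y: go to q_0, push ε → (q_0, ε, X#)
All input consumed in state q_0 with stack X#.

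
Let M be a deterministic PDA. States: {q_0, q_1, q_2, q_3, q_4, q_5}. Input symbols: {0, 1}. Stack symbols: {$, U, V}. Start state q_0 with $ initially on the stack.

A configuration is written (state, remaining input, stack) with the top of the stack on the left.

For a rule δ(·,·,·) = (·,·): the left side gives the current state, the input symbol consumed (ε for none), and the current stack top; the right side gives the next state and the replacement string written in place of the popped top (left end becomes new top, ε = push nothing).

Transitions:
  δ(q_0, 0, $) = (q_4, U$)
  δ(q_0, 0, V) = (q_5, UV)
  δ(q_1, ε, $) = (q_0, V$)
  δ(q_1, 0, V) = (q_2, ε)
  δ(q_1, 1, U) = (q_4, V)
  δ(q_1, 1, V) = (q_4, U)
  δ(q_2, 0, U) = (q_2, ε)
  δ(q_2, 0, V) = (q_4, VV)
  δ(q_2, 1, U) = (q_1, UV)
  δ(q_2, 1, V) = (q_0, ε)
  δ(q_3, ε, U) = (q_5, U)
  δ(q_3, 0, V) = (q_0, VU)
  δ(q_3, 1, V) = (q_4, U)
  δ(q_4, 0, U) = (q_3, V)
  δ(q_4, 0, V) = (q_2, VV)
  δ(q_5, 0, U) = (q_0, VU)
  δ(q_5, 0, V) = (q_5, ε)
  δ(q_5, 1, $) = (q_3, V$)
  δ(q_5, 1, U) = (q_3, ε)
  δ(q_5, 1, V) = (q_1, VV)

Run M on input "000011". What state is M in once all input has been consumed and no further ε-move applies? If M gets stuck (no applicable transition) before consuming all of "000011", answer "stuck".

(q_0, 000011, $)
  read 0, top $: go to q_4, push U$ → (q_4, 00011, U$)
  read 0, top U: go to q_3, push V → (q_3, 0011, V$)
  read 0, top V: go to q_0, push VU → (q_0, 011, VU$)
  read 0, top V: go to q_5, push UV → (q_5, 11, UVU$)
  read 1, top U: go to q_3, push ε → (q_3, 1, VU$)
  read 1, top V: go to q_4, push U → (q_4, ε, UU$)
All input consumed; M is in state q_4.

q_4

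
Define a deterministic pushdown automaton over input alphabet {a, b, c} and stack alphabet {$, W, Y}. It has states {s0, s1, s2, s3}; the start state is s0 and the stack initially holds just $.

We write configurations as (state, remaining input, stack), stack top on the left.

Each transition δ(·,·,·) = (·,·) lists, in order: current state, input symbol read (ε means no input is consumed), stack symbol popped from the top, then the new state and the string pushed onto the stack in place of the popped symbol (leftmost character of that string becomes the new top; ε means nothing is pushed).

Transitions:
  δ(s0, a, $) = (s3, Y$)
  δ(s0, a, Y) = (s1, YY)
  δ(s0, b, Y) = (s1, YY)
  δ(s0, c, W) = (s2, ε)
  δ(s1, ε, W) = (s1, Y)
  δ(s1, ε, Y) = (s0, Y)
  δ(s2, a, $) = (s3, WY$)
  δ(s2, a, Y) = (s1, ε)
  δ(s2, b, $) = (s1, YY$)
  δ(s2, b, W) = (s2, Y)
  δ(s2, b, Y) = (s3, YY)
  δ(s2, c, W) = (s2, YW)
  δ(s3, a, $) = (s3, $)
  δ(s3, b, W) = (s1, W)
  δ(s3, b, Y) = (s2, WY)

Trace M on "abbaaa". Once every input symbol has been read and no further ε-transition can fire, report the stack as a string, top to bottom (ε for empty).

YYY$

(s0, abbaaa, $) ⊢ (s3, bbaaa, Y$) ⊢ (s2, baaa, WY$) ⊢ (s2, aaa, YY$) ⊢ (s1, aa, Y$) ⊢ (s0, aa, Y$) ⊢ (s1, a, YY$) ⊢ (s0, a, YY$) ⊢ (s1, ε, YYY$) ⊢ (s0, ε, YYY$)
All input consumed in state s0 with stack YYY$.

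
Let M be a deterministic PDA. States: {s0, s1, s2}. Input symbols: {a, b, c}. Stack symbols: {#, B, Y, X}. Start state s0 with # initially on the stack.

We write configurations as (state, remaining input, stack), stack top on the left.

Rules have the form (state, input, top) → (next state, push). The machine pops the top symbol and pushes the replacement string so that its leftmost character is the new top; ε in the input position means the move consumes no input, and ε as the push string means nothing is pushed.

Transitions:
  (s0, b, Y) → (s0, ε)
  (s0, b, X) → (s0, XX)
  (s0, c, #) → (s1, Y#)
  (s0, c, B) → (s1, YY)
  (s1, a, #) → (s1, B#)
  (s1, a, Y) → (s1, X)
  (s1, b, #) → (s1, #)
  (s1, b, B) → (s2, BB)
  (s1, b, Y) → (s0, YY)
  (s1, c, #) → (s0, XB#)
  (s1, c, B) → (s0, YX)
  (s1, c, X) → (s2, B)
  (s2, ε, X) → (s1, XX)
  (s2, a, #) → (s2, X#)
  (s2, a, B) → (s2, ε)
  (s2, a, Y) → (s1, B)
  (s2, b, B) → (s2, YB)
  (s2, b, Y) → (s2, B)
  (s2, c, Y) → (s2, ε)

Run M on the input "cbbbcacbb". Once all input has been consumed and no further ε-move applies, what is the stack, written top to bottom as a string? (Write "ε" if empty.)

BB#

(s0, cbbbcacbb, #) ⊢ (s1, bbbcacbb, Y#) ⊢ (s0, bbcacbb, YY#) ⊢ (s0, bcacbb, Y#) ⊢ (s0, cacbb, #) ⊢ (s1, acbb, Y#) ⊢ (s1, cbb, X#) ⊢ (s2, bb, B#) ⊢ (s2, b, YB#) ⊢ (s2, ε, BB#)
All input consumed in state s2 with stack BB#.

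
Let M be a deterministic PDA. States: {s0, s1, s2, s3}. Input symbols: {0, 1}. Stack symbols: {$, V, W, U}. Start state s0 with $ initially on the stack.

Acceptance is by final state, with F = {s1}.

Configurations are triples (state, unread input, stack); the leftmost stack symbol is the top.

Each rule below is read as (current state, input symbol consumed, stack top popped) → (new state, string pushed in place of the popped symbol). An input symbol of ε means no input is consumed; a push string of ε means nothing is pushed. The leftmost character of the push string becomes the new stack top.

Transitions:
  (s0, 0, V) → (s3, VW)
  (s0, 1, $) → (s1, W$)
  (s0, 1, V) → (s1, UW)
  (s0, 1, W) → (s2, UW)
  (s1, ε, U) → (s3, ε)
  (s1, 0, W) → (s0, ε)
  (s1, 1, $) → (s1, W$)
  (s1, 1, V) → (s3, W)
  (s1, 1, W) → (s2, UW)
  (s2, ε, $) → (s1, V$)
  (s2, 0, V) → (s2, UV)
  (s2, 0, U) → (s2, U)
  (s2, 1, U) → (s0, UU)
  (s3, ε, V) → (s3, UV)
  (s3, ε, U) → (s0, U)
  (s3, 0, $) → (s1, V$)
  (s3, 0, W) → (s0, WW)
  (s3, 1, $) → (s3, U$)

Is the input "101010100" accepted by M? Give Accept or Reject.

(s0, 101010100, $) ⊢ (s1, 01010100, W$) ⊢ (s0, 1010100, $) ⊢ (s1, 010100, W$) ⊢ (s0, 10100, $) ⊢ (s1, 0100, W$) ⊢ (s0, 100, $) ⊢ (s1, 00, W$) ⊢ (s0, 0, $)
No transition applies at (s0, 0, $); input not fully consumed.

Reject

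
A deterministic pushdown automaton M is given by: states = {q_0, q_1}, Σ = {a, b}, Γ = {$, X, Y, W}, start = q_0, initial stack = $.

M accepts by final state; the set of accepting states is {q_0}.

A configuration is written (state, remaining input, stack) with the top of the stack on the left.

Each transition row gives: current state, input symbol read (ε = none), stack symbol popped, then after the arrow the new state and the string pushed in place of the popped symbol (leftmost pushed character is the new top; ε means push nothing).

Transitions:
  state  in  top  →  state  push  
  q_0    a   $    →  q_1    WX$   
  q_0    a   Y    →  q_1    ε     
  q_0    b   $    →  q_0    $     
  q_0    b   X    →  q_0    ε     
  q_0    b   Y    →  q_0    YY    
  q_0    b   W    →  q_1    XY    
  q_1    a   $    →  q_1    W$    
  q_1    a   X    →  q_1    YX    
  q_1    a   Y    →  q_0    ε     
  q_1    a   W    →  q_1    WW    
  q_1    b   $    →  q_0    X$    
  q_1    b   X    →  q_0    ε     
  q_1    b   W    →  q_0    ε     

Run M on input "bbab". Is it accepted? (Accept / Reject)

Accept

(q_0, bbab, $)
  read b, top $: go to q_0, push $ → (q_0, bab, $)
  read b, top $: go to q_0, push $ → (q_0, ab, $)
  read a, top $: go to q_1, push WX$ → (q_1, b, WX$)
  read b, top W: go to q_0, push ε → (q_0, ε, X$)
All input consumed; state q_0 ∈ F.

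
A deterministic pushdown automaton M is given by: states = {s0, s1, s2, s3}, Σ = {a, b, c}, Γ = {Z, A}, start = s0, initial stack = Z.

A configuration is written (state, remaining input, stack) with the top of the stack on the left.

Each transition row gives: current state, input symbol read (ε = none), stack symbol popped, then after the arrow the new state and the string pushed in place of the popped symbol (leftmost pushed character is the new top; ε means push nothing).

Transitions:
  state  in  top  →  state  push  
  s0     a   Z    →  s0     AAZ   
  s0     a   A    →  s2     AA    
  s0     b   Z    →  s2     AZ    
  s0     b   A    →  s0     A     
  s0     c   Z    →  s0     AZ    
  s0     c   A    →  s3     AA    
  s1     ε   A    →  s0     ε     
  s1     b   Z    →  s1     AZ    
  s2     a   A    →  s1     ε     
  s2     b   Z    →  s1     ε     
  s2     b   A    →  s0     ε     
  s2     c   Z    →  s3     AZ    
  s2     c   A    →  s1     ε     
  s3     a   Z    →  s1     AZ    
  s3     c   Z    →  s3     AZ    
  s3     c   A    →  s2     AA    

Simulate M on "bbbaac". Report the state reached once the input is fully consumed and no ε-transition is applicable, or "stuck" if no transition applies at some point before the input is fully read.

(s0, bbbaac, Z)
  read b, top Z: go to s2, push AZ → (s2, bbaac, AZ)
  read b, top A: go to s0, push ε → (s0, baac, Z)
  read b, top Z: go to s2, push AZ → (s2, aac, AZ)
  read a, top A: go to s1, push ε → (s1, ac, Z)
No transition for (s1, a, top Z); M blocks with input ac remaining.

stuck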